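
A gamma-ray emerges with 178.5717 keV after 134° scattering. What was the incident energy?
437.8997 keV

Convert final energy to wavelength (hc ≈ 1239.842 keV·pm):
λ' = hc/E' = 1239.842 / 178.5717 = 6.9431 pm

Calculate the Compton shift:
Δλ = λ_C(1 - cos(134°))
Δλ = 2.4263 × (1 - cos(134°))
Δλ = 4.1118 pm

Initial wavelength:
λ = λ' - Δλ = 6.9431 - 4.1118 = 2.8313 pm

Initial energy:
E = hc/λ = 1239.842 / 2.8313 = 437.8997 keV

(Intermediate values are shown rounded; full precision is carried through to the final answer.)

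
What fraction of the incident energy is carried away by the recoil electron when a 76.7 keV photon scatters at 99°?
0.1479 (or 14.79%)

Calculate initial and final photon energies:

Initial: E₀ = 76.7 keV → λ₀ = 16.1648 pm
Compton shift: Δλ = 2.8059 pm
Final wavelength: λ' = 18.9707 pm
Final energy: E' = 65.3557 keV

Fractional energy loss:
(E₀ - E')/E₀ = (76.7000 - 65.3557)/76.7000
= 11.3443/76.7000
= 0.1479
= 14.79%

(Intermediate values are shown rounded; full precision is carried through to the final answer.)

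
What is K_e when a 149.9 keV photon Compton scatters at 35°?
7.5517 keV

By energy conservation: K_e = E_initial - E_final

First find the scattered photon energy:
Initial wavelength: λ = hc/E = 8.2711 pm
Compton shift: Δλ = λ_C(1 - cos(35°)) = 0.4388 pm
Final wavelength: λ' = 8.2711 + 0.4388 = 8.7099 pm
Final photon energy: E' = hc/λ' = 142.3483 keV

Electron kinetic energy:
K_e = E - E' = 149.9000 - 142.3483 = 7.5517 keV

(Intermediate values are shown rounded; full precision is carried through to the final answer.)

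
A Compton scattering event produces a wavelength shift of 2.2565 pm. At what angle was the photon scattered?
85.99°

From the Compton formula Δλ = λ_C(1 - cos θ), we can solve for θ:

cos θ = 1 - Δλ/λ_C

Given:
- Δλ = 2.2565 pm
- λ_C = h/(m_e·c) ≈ 2.42631024 pm

cos θ = 1 - 2.2565/2.42631024
cos θ = 1 - 0.930013
cos θ = 0.069987

θ = arccos(0.069987)
θ = 85.99°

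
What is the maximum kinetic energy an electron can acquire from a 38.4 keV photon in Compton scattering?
5.0172 keV

Maximum energy transfer occurs at θ = 180° (backscattering).

Initial photon: E₀ = 38.4 keV → λ₀ = 32.2876 pm

Maximum Compton shift (at 180°):
Δλ_max = 2λ_C = 2 × 2.4263 = 4.8526 pm

Final wavelength:
λ' = 32.2876 + 4.8526 = 37.1402 pm

Minimum photon energy (maximum energy to electron):
E'_min = hc/λ' = 33.3828 keV

Maximum electron kinetic energy:
K_max = E₀ - E'_min = 38.4000 - 33.3828 = 5.0172 keV

(Intermediate values are shown rounded; full precision is carried through to the final answer.)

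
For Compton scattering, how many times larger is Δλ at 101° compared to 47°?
101° produces the larger shift by a factor of 3.745

Calculate both shifts using Δλ = λ_C(1 - cos θ):

For θ₁ = 47°:
Δλ₁ = 2.4263 × (1 - cos(47°))
Δλ₁ = 2.4263 × 0.3180
Δλ₁ = 0.7716 pm

For θ₂ = 101°:
Δλ₂ = 2.4263 × (1 - cos(101°))
Δλ₂ = 2.4263 × 1.1908
Δλ₂ = 2.8893 pm

The 101° angle produces the larger shift.
Ratio: 2.8893/0.7716 = 3.745

(Intermediate values are shown rounded; full precision is carried through to the final answer.)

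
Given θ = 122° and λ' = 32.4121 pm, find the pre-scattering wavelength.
28.7000 pm

From λ' = λ + Δλ, we have λ = λ' - Δλ

First calculate the Compton shift:
Δλ = λ_C(1 - cos θ)
Δλ = 2.4263 × (1 - cos(122°))
Δλ = 2.4263 × 1.5299
Δλ = 3.7121 pm

Initial wavelength:
λ = λ' - Δλ
λ = 32.4121 - 3.7121
λ = 28.7000 pm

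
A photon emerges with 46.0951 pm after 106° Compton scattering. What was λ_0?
43.0000 pm

From λ' = λ + Δλ, we have λ = λ' - Δλ

First calculate the Compton shift:
Δλ = λ_C(1 - cos θ)
Δλ = 2.4263 × (1 - cos(106°))
Δλ = 2.4263 × 1.2756
Δλ = 3.0951 pm

Initial wavelength:
λ = λ' - Δλ
λ = 46.0951 - 3.0951
λ = 43.0000 pm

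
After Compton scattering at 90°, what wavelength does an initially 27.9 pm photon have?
30.3263 pm

Using the Compton formula: λ' = λ + λ_C(1 − cos θ)

For θ = 90°, cos θ = 0 (exact) = 0.0000, so:
1 − cos 90° = 1 − (0) = 1.0000

Δλ = λ_C × 1.0000 = 2.4263 × 1.0000 = 2.4263 pm

λ' = 27.9 + 2.4263 = 30.3263 pm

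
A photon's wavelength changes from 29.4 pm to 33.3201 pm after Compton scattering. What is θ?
128.00°

First find the wavelength shift:
Δλ = λ' - λ = 33.3201 - 29.4 = 3.9201 pm

Using Δλ = λ_C(1 - cos θ), with λ_C = h/(m_e·c) ≈ 2.42631024 pm:
cos θ = 1 - Δλ/λ_C
cos θ = 1 - 3.9201/2.42631024
cos θ = -0.615663

θ = arccos(-0.615663)
θ = 128.00°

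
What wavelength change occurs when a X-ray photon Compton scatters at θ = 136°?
4.1717 pm

Using the Compton scattering formula:
Δλ = λ_C(1 - cos θ)

where λ_C = h/(m_e·c) ≈ 2.4263 pm is the Compton wavelength of an electron.

For θ = 136°:
cos(136°) = -0.7193
1 - cos(136°) = 1.7193

Δλ = 2.4263 × 1.7193
Δλ = 4.1717 pm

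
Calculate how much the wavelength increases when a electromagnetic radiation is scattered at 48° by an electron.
0.8028 pm

Using the Compton scattering formula:
Δλ = λ_C(1 - cos θ)

where λ_C = h/(m_e·c) ≈ 2.4263 pm is the Compton wavelength of an electron.

For θ = 48°:
cos(48°) = 0.6691
1 - cos(48°) = 0.3309

Δλ = 2.4263 × 0.3309
Δλ = 0.8028 pm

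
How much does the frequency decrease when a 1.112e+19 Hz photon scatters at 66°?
5.636e+17 Hz (decrease)

Convert frequency to wavelength (c = 299792458 m/s):
λ₀ = c/f₀ = 299792458/1.112e+19 = 2.6959753e-11 m = 26.9598 pm

Calculate Compton shift:
Δλ = λ_C(1 - cos(66°)) = 1.4394 pm

Final wavelength:
λ' = λ₀ + Δλ = 26.9598 + 1.4394 = 28.3992 pm

Final frequency:
f' = c/λ' = 299792458/2.8399194e-11 = 1.0556372e+19 Hz

Frequency shift (decrease):
Δf = f₀ - f' = 1.112e+19 - 1.0556372e+19 = 5.636e+17 Hz

(Intermediate values are shown rounded; full precision is carried through to the final answer.)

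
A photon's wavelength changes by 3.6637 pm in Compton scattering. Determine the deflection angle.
120.66°

From the Compton formula Δλ = λ_C(1 - cos θ), we can solve for θ:

cos θ = 1 - Δλ/λ_C

Given:
- Δλ = 3.6637 pm
- λ_C = h/(m_e·c) ≈ 2.42631024 pm

cos θ = 1 - 3.6637/2.42631024
cos θ = 1 - 1.509988
cos θ = -0.509988

θ = arccos(-0.509988)
θ = 120.66°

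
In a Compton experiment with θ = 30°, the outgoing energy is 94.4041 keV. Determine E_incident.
96.8000 keV

Convert final energy to wavelength (hc ≈ 1239.842 keV·pm):
λ' = hc/E' = 1239.842 / 94.4041 = 13.1333 pm

Calculate the Compton shift:
Δλ = λ_C(1 - cos(30°))
Δλ = 2.4263 × (1 - cos(30°))
Δλ = 0.3251 pm

Initial wavelength:
λ = λ' - Δλ = 13.1333 - 0.3251 = 12.8083 pm

Initial energy:
E = hc/λ = 1239.842 / 12.8083 = 96.8000 keV

(Intermediate values are shown rounded; full precision is carried through to the final answer.)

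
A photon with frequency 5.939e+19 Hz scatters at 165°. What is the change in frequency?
2.885e+19 Hz (decrease)

Convert frequency to wavelength (c = 299792458 m/s):
λ₀ = c/f₀ = 299792458/5.939e+19 = 5.0478609e-12 m = 5.0479 pm

Calculate Compton shift:
Δλ = λ_C(1 - cos(165°)) = 4.7699 pm

Final wavelength:
λ' = λ₀ + Δλ = 5.0479 + 4.7699 = 9.8178 pm

Final frequency:
f' = c/λ' = 299792458/9.8178068e-12 = 3.0535583e+19 Hz

Frequency shift (decrease):
Δf = f₀ - f' = 5.939e+19 - 3.0535583e+19 = 2.885e+19 Hz

(Intermediate values are shown rounded; full precision is carried through to the final answer.)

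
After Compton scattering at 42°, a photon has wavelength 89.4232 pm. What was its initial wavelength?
88.8000 pm

From λ' = λ + Δλ, we have λ = λ' - Δλ

First calculate the Compton shift:
Δλ = λ_C(1 - cos θ)
Δλ = 2.4263 × (1 - cos(42°))
Δλ = 2.4263 × 0.2569
Δλ = 0.6232 pm

Initial wavelength:
λ = λ' - Δλ
λ = 89.4232 - 0.6232
λ = 88.8000 pm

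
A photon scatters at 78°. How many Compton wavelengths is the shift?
0.7921 λ_C

The Compton shift formula is:
Δλ = λ_C(1 - cos θ)

Dividing both sides by λ_C:
Δλ/λ_C = 1 - cos θ

For θ = 78°:
Δλ/λ_C = 1 - cos(78°)
Δλ/λ_C = 1 - 0.2079
Δλ/λ_C = 0.7921

This means the shift is 0.7921 × λ_C = 1.9219 pm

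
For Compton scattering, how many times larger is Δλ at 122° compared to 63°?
122° produces the larger shift by a factor of 2.802

Calculate both shifts using Δλ = λ_C(1 - cos θ):

For θ₁ = 63°:
Δλ₁ = 2.4263 × (1 - cos(63°))
Δλ₁ = 2.4263 × 0.5460
Δλ₁ = 1.3248 pm

For θ₂ = 122°:
Δλ₂ = 2.4263 × (1 - cos(122°))
Δλ₂ = 2.4263 × 1.5299
Δλ₂ = 3.7121 pm

The 122° angle produces the larger shift.
Ratio: 3.7121/1.3248 = 2.802

(Intermediate values are shown rounded; full precision is carried through to the final answer.)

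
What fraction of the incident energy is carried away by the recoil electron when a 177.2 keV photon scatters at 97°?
0.2801 (or 28.01%)

Calculate initial and final photon energies:

Initial: E₀ = 177.2 keV → λ₀ = 6.9969 pm
Compton shift: Δλ = 2.7220 pm
Final wavelength: λ' = 9.7189 pm
Final energy: E' = 127.5708 keV

Fractional energy loss:
(E₀ - E')/E₀ = (177.2000 - 127.5708)/177.2000
= 49.6292/177.2000
= 0.2801
= 28.01%

(Intermediate values are shown rounded; full precision is carried through to the final answer.)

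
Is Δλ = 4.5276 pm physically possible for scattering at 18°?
No, inconsistent

Calculate the expected shift for θ = 18°:

Δλ_expected = λ_C(1 - cos(18°))
Δλ_expected = 2.4263 × (1 - cos(18°))
Δλ_expected = 2.4263 × 0.0489
Δλ_expected = 0.1188 pm

Given shift: 4.5276 pm
Expected shift: 0.1188 pm
Difference: 4.4088 pm

The values do not match. The given shift corresponds to θ ≈ 150.0°, not 18°.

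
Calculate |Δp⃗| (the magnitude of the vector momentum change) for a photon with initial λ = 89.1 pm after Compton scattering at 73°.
8.7641e-24 kg·m/s

Photon momentum magnitude is p = h/λ.

Initial momentum:
p₀ = h/λ = 6.6261e-34/8.9100e-11 = 7.4367e-24 kg·m/s

After scattering:
λ' = λ + Δλ = 89.1 + 1.7169 = 90.8169 pm
p' = h/λ' = 6.6261e-34/9.0817e-11 = 7.2961e-24 kg·m/s

Momentum is a vector; the scattered photon's direction makes angle θ = 73° with the incident direction. The magnitude of the vector change Δp⃗ = p⃗₀ − p⃗' is found from the law of cosines:
|Δp⃗|² = p₀² + p'² − 2p₀p'cos θ
|Δp⃗|² = (7.4367e-24)² + (7.2961e-24)² − 2·7.4367e-24·7.2961e-24·cos(73°)
|Δp⃗| = 8.7641e-24 kg·m/s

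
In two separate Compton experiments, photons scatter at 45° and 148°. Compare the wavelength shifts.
148° produces the larger shift by a factor of 6.310

Calculate both shifts using Δλ = λ_C(1 - cos θ):

For θ₁ = 45°:
Δλ₁ = 2.4263 × (1 - cos(45°))
Δλ₁ = 2.4263 × 0.2929
Δλ₁ = 0.7106 pm

For θ₂ = 148°:
Δλ₂ = 2.4263 × (1 - cos(148°))
Δλ₂ = 2.4263 × 1.8480
Δλ₂ = 4.4839 pm

The 148° angle produces the larger shift.
Ratio: 4.4839/0.7106 = 6.310

(Intermediate values are shown rounded; full precision is carried through to the final answer.)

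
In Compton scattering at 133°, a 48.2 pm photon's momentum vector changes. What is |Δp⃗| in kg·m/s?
2.4233e-23 kg·m/s

Photon momentum magnitude is p = h/λ.

Initial momentum:
p₀ = h/λ = 6.6261e-34/4.8200e-11 = 1.3747e-23 kg·m/s

After scattering:
λ' = λ + Δλ = 48.2 + 4.0810 = 52.2810 pm
p' = h/λ' = 6.6261e-34/5.2281e-11 = 1.2674e-23 kg·m/s

Momentum is a vector; the scattered photon's direction makes angle θ = 133° with the incident direction. The magnitude of the vector change Δp⃗ = p⃗₀ − p⃗' is found from the law of cosines:
|Δp⃗|² = p₀² + p'² − 2p₀p'cos θ
|Δp⃗|² = (1.3747e-23)² + (1.2674e-23)² − 2·1.3747e-23·1.2674e-23·cos(133°)
|Δp⃗| = 2.4233e-23 kg·m/s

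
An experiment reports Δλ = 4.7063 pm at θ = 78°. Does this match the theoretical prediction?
No, inconsistent

Calculate the expected shift for θ = 78°:

Δλ_expected = λ_C(1 - cos(78°))
Δλ_expected = 2.4263 × (1 - cos(78°))
Δλ_expected = 2.4263 × 0.7921
Δλ_expected = 1.9219 pm

Given shift: 4.7063 pm
Expected shift: 1.9219 pm
Difference: 2.7844 pm

The values do not match. The given shift corresponds to θ ≈ 160.0°, not 78°.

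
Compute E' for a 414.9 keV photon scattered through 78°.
252.5063 keV

First convert energy to wavelength:
λ = hc/E, with hc ≈ 1239.842 keV·pm (i.e. 1239.842 eV·nm)

For E = 414.9 keV = 414900 eV:
λ = 1239.842 keV·pm / 414.9 keV
λ = 2.9883 pm

Calculate the Compton shift:
Δλ = λ_C(1 - cos(78°)) = 2.4263 × 0.7921
Δλ = 1.9219 pm

Final wavelength:
λ' = 2.9883 + 1.9219 = 4.9101 pm

Final energy:
E' = hc/λ' = 1239.842 / 4.9101 = 252.5063 keV

(Intermediate values are shown rounded; full precision is carried through to the final answer.)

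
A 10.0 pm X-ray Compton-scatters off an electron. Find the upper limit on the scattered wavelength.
14.8526 pm (at θ = 180°)

The Compton shift is Δλ = λ_C(1 − cos θ).

Since cos θ ranges from −1 to 1, the factor (1 − cos θ) ranges from 0 to 2; the maximum shift occurs at θ = 180° (backscattering):
Δλ_max = 2λ_C = 2 × 2.4263 pm = 4.8526 pm

Maximum scattered wavelength:
λ'_max = λ₀ + Δλ_max = 10.0 + 4.8526 = 14.8526 pm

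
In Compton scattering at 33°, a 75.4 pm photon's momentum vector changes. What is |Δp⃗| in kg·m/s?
4.9791e-24 kg·m/s

Photon momentum magnitude is p = h/λ.

Initial momentum:
p₀ = h/λ = 6.6261e-34/7.5400e-11 = 8.7879e-24 kg·m/s

After scattering:
λ' = λ + Δλ = 75.4 + 0.3914 = 75.7914 pm
p' = h/λ' = 6.6261e-34/7.5791e-11 = 8.7425e-24 kg·m/s

Momentum is a vector; the scattered photon's direction makes angle θ = 33° with the incident direction. The magnitude of the vector change Δp⃗ = p⃗₀ − p⃗' is found from the law of cosines:
|Δp⃗|² = p₀² + p'² − 2p₀p'cos θ
|Δp⃗|² = (8.7879e-24)² + (8.7425e-24)² − 2·8.7879e-24·8.7425e-24·cos(33°)
|Δp⃗| = 4.9791e-24 kg·m/s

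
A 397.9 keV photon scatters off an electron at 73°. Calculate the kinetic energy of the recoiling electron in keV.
141.3574 keV

By energy conservation: K_e = E_initial - E_final

First find the scattered photon energy:
Initial wavelength: λ = hc/E = 3.1160 pm
Compton shift: Δλ = λ_C(1 - cos(73°)) = 1.7169 pm
Final wavelength: λ' = 3.1160 + 1.7169 = 4.8329 pm
Final photon energy: E' = hc/λ' = 256.5426 keV

Electron kinetic energy:
K_e = E - E' = 397.9000 - 256.5426 = 141.3574 keV

(Intermediate values are shown rounded; full precision is carried through to the final answer.)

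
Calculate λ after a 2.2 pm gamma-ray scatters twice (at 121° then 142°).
10.2142 pm

Apply Compton shift twice:

First scattering at θ₁ = 121°:
Δλ₁ = λ_C(1 - cos(121°))
Δλ₁ = 2.4263 × 1.5150
Δλ₁ = 3.6760 pm

After first scattering:
λ₁ = 2.2 + 3.6760 = 5.8760 pm

Second scattering at θ₂ = 142°:
Δλ₂ = λ_C(1 - cos(142°))
Δλ₂ = 2.4263 × 1.7880
Δλ₂ = 4.3383 pm

Final wavelength:
λ₂ = 5.8760 + 4.3383 = 10.2142 pm

Total shift: Δλ_total = 3.6760 + 4.3383 = 8.0142 pm

(Intermediate values are shown rounded; full precision is carried through to the final answer.)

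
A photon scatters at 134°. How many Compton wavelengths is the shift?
1.6947 λ_C

The Compton shift formula is:
Δλ = λ_C(1 - cos θ)

Dividing both sides by λ_C:
Δλ/λ_C = 1 - cos θ

For θ = 134°:
Δλ/λ_C = 1 - cos(134°)
Δλ/λ_C = 1 - -0.6947
Δλ/λ_C = 1.6947

This means the shift is 1.6947 × λ_C = 4.1118 pm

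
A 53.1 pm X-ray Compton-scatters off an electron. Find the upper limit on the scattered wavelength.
57.9526 pm (at θ = 180°)

The Compton shift is Δλ = λ_C(1 − cos θ).

Since cos θ ranges from −1 to 1, the factor (1 − cos θ) ranges from 0 to 2; the maximum shift occurs at θ = 180° (backscattering):
Δλ_max = 2λ_C = 2 × 2.4263 pm = 4.8526 pm

Maximum scattered wavelength:
λ'_max = λ₀ + Δλ_max = 53.1 + 4.8526 = 57.9526 pm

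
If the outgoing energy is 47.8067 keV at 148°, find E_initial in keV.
57.8000 keV

Convert final energy to wavelength (hc ≈ 1239.842 keV·pm):
λ' = hc/E' = 1239.842 / 47.8067 = 25.9345 pm

Calculate the Compton shift:
Δλ = λ_C(1 - cos(148°))
Δλ = 2.4263 × (1 - cos(148°))
Δλ = 4.4839 pm

Initial wavelength:
λ = λ' - Δλ = 25.9345 - 4.4839 = 21.4505 pm

Initial energy:
E = hc/λ = 1239.842 / 21.4505 = 57.8000 keV

(Intermediate values are shown rounded; full precision is carried through to the final answer.)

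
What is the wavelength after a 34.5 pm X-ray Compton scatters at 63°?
35.8248 pm

Using the Compton scattering formula:
λ' = λ + Δλ = λ + λ_C(1 - cos θ)

Given:
- Initial wavelength λ = 34.5 pm
- Scattering angle θ = 63°
- Compton wavelength λ_C ≈ 2.4263 pm

Calculate the shift:
Δλ = 2.4263 × (1 - cos(63°))
Δλ = 2.4263 × 0.5460
Δλ = 1.3248 pm

Final wavelength:
λ' = 34.5 + 1.3248 = 35.8248 pm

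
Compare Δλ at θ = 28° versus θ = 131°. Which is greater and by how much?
131° produces the larger shift by a factor of 14.148

Calculate both shifts using Δλ = λ_C(1 - cos θ):

For θ₁ = 28°:
Δλ₁ = 2.4263 × (1 - cos(28°))
Δλ₁ = 2.4263 × 0.1171
Δλ₁ = 0.2840 pm

For θ₂ = 131°:
Δλ₂ = 2.4263 × (1 - cos(131°))
Δλ₂ = 2.4263 × 1.6561
Δλ₂ = 4.0181 pm

The 131° angle produces the larger shift.
Ratio: 4.0181/0.2840 = 14.148

(Intermediate values are shown rounded; full precision is carried through to the final answer.)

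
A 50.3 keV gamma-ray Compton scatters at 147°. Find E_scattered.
42.5914 keV

First convert energy to wavelength:
λ = hc/E, with hc ≈ 1239.842 keV·pm (i.e. 1239.842 eV·nm)

For E = 50.3 keV = 50300 eV:
λ = 1239.842 keV·pm / 50.3 keV
λ = 24.6489 pm

Calculate the Compton shift:
Δλ = λ_C(1 - cos(147°)) = 2.4263 × 1.8387
Δλ = 4.4612 pm

Final wavelength:
λ' = 24.6489 + 4.4612 = 29.1101 pm

Final energy:
E' = hc/λ' = 1239.842 / 29.1101 = 42.5914 keV

(Intermediate values are shown rounded; full precision is carried through to the final answer.)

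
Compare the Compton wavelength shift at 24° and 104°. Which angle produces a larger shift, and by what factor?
104° produces the larger shift by a factor of 14.365

Calculate both shifts using Δλ = λ_C(1 - cos θ):

For θ₁ = 24°:
Δλ₁ = 2.4263 × (1 - cos(24°))
Δλ₁ = 2.4263 × 0.0865
Δλ₁ = 0.2098 pm

For θ₂ = 104°:
Δλ₂ = 2.4263 × (1 - cos(104°))
Δλ₂ = 2.4263 × 1.2419
Δλ₂ = 3.0133 pm

The 104° angle produces the larger shift.
Ratio: 3.0133/0.2098 = 14.365

(Intermediate values are shown rounded; full precision is carried through to the final answer.)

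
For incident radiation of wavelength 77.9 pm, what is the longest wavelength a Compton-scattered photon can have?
82.7526 pm (at θ = 180°)

The Compton shift is Δλ = λ_C(1 − cos θ).

Since cos θ ranges from −1 to 1, the factor (1 − cos θ) ranges from 0 to 2; the maximum shift occurs at θ = 180° (backscattering):
Δλ_max = 2λ_C = 2 × 2.4263 pm = 4.8526 pm

Maximum scattered wavelength:
λ'_max = λ₀ + Δλ_max = 77.9 + 4.8526 = 82.7526 pm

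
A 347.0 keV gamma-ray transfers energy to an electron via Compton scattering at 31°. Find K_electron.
30.6805 keV

By energy conservation: K_e = E_initial - E_final

First find the scattered photon energy:
Initial wavelength: λ = hc/E = 3.5730 pm
Compton shift: Δλ = λ_C(1 - cos(31°)) = 0.3466 pm
Final wavelength: λ' = 3.5730 + 0.3466 = 3.9196 pm
Final photon energy: E' = hc/λ' = 316.3195 keV

Electron kinetic energy:
K_e = E - E' = 347.0000 - 316.3195 = 30.6805 keV

(Intermediate values are shown rounded; full precision is carried through to the final answer.)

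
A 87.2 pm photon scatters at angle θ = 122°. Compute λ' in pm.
90.9121 pm

Using the Compton scattering formula:
λ' = λ + Δλ = λ + λ_C(1 - cos θ)

Given:
- Initial wavelength λ = 87.2 pm
- Scattering angle θ = 122°
- Compton wavelength λ_C ≈ 2.4263 pm

Calculate the shift:
Δλ = 2.4263 × (1 - cos(122°))
Δλ = 2.4263 × 1.5299
Δλ = 3.7121 pm

Final wavelength:
λ' = 87.2 + 3.7121 = 90.9121 pm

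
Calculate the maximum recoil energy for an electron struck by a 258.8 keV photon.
130.2304 keV

Maximum energy transfer occurs at θ = 180° (backscattering).

Initial photon: E₀ = 258.8 keV → λ₀ = 4.7907 pm

Maximum Compton shift (at 180°):
Δλ_max = 2λ_C = 2 × 2.4263 = 4.8526 pm

Final wavelength:
λ' = 4.7907 + 4.8526 = 9.6434 pm

Minimum photon energy (maximum energy to electron):
E'_min = hc/λ' = 128.5696 keV

Maximum electron kinetic energy:
K_max = E₀ - E'_min = 258.8000 - 128.5696 = 130.2304 keV

(Intermediate values are shown rounded; full precision is carried through to the final answer.)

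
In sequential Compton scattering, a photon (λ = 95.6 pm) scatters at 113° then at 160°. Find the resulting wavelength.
103.6806 pm

Apply Compton shift twice:

First scattering at θ₁ = 113°:
Δλ₁ = λ_C(1 - cos(113°))
Δλ₁ = 2.4263 × 1.3907
Δλ₁ = 3.3743 pm

After first scattering:
λ₁ = 95.6 + 3.3743 = 98.9743 pm

Second scattering at θ₂ = 160°:
Δλ₂ = λ_C(1 - cos(160°))
Δλ₂ = 2.4263 × 1.9397
Δλ₂ = 4.7063 pm

Final wavelength:
λ₂ = 98.9743 + 4.7063 = 103.6806 pm

Total shift: Δλ_total = 3.3743 + 4.7063 = 8.0806 pm

(Intermediate values are shown rounded; full precision is carried through to the final answer.)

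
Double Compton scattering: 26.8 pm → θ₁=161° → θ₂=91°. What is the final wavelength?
33.9891 pm

Apply Compton shift twice:

First scattering at θ₁ = 161°:
Δλ₁ = λ_C(1 - cos(161°))
Δλ₁ = 2.4263 × 1.9455
Δλ₁ = 4.7204 pm

After first scattering:
λ₁ = 26.8 + 4.7204 = 31.5204 pm

Second scattering at θ₂ = 91°:
Δλ₂ = λ_C(1 - cos(91°))
Δλ₂ = 2.4263 × 1.0175
Δλ₂ = 2.4687 pm

Final wavelength:
λ₂ = 31.5204 + 2.4687 = 33.9891 pm

Total shift: Δλ_total = 4.7204 + 2.4687 = 7.1891 pm

(Intermediate values are shown rounded; full precision is carried through to the final answer.)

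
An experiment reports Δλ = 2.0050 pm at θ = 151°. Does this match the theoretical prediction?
No, inconsistent

Calculate the expected shift for θ = 151°:

Δλ_expected = λ_C(1 - cos(151°))
Δλ_expected = 2.4263 × (1 - cos(151°))
Δλ_expected = 2.4263 × 1.8746
Δλ_expected = 4.5484 pm

Given shift: 2.0050 pm
Expected shift: 4.5484 pm
Difference: 2.5434 pm

The values do not match. The given shift corresponds to θ ≈ 80.0°, not 151°.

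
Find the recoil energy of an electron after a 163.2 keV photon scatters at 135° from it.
57.5830 keV

By energy conservation: K_e = E_initial - E_final

First find the scattered photon energy:
Initial wavelength: λ = hc/E = 7.5971 pm
Compton shift: Δλ = λ_C(1 - cos(135°)) = 4.1420 pm
Final wavelength: λ' = 7.5971 + 4.1420 = 11.7390 pm
Final photon energy: E' = hc/λ' = 105.6170 keV

Electron kinetic energy:
K_e = E - E' = 163.2000 - 105.6170 = 57.5830 keV

(Intermediate values are shown rounded; full precision is carried through to the final answer.)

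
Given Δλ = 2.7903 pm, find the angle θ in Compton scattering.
98.63°

From the Compton formula Δλ = λ_C(1 - cos θ), we can solve for θ:

cos θ = 1 - Δλ/λ_C

Given:
- Δλ = 2.7903 pm
- λ_C = h/(m_e·c) ≈ 2.42631024 pm

cos θ = 1 - 2.7903/2.42631024
cos θ = 1 - 1.150018
cos θ = -0.150018

θ = arccos(-0.150018)
θ = 98.63°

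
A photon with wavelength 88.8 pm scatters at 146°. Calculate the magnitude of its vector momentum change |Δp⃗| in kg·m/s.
1.3932e-23 kg·m/s

Photon momentum magnitude is p = h/λ.

Initial momentum:
p₀ = h/λ = 6.6261e-34/8.8800e-11 = 7.4618e-24 kg·m/s

After scattering:
λ' = λ + Δλ = 88.8 + 4.4378 = 93.2378 pm
p' = h/λ' = 6.6261e-34/9.3238e-11 = 7.1066e-24 kg·m/s

Momentum is a vector; the scattered photon's direction makes angle θ = 146° with the incident direction. The magnitude of the vector change Δp⃗ = p⃗₀ − p⃗' is found from the law of cosines:
|Δp⃗|² = p₀² + p'² − 2p₀p'cos θ
|Δp⃗|² = (7.4618e-24)² + (7.1066e-24)² − 2·7.4618e-24·7.1066e-24·cos(146°)
|Δp⃗| = 1.3932e-23 kg·m/s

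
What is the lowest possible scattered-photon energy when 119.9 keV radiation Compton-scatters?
81.6048 keV (at θ = 180°)

The scattered photon has minimum energy when its wavelength is maximum, i.e., when the Compton shift Δλ = λ_C(1 − cos θ) is maximum. This occurs at θ = 180° (backscattering), giving Δλ_max = 2λ_C = 4.8526 pm.

Initial wavelength: λ₀ = hc/E₀ = 10.3406 pm
Maximum final wavelength: λ'_max = λ₀ + 2λ_C = 10.3406 + 4.8526 = 15.1933 pm
Minimum final energy: E'_min = hc/λ'_max = 81.6048 keV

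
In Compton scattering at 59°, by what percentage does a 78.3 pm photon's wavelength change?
1.5028%

Calculate the Compton shift:
Δλ = λ_C(1 - cos(59°))
Δλ = 2.4263 × (1 - cos(59°))
Δλ = 2.4263 × 0.4850
Δλ = 1.1767 pm

Percentage change:
(Δλ/λ₀) × 100 = (1.1767/78.3) × 100
= 1.5028%

(Intermediate values are shown rounded; full precision is carried through to the final answer.)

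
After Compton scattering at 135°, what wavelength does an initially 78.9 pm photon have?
83.0420 pm

Using the Compton formula: λ' = λ + λ_C(1 − cos θ)

For θ = 135°, cos θ = -√2/2 (exact) ≈ -0.7071, so:
1 − cos 135° = 1 − (-√2/2) ≈ 1.7071

Δλ = λ_C × 1.7071 = 2.4263 × 1.7071 = 4.1420 pm

λ' = 78.9 + 4.1420 = 83.0420 pm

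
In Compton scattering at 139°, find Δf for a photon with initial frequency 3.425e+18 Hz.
1.589e+17 Hz (decrease)

Convert frequency to wavelength (c = 299792458 m/s):
λ₀ = c/f₀ = 299792458/3.425e+18 = 8.7530645e-11 m = 87.5306 pm

Calculate Compton shift:
Δλ = λ_C(1 - cos(139°)) = 4.2575 pm

Final wavelength:
λ' = λ₀ + Δλ = 87.5306 + 4.2575 = 91.7881 pm

Final frequency:
f' = c/λ' = 299792458/9.1788114e-11 = 3.2661359e+18 Hz

Frequency shift (decrease):
Δf = f₀ - f' = 3.425e+18 - 3.2661359e+18 = 1.589e+17 Hz

(Intermediate values are shown rounded; full precision is carried through to the final answer.)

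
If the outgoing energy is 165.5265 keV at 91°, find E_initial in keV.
246.8999 keV

Convert final energy to wavelength (hc ≈ 1239.842 keV·pm):
λ' = hc/E' = 1239.842 / 165.5265 = 7.4903 pm

Calculate the Compton shift:
Δλ = λ_C(1 - cos(91°))
Δλ = 2.4263 × (1 - cos(91°))
Δλ = 2.4687 pm

Initial wavelength:
λ = λ' - Δλ = 7.4903 - 2.4687 = 5.0216 pm

Initial energy:
E = hc/λ = 1239.842 / 5.0216 = 246.8999 keV

(Intermediate values are shown rounded; full precision is carried through to the final answer.)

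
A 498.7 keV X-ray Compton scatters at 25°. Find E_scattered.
456.9205 keV

First convert energy to wavelength:
λ = hc/E, with hc ≈ 1239.842 keV·pm (i.e. 1239.842 eV·nm)

For E = 498.7 keV = 498700 eV:
λ = 1239.842 keV·pm / 498.7 keV
λ = 2.4861 pm

Calculate the Compton shift:
Δλ = λ_C(1 - cos(25°)) = 2.4263 × 0.0937
Δλ = 0.2273 pm

Final wavelength:
λ' = 2.4861 + 0.2273 = 2.7135 pm

Final energy:
E' = hc/λ' = 1239.842 / 2.7135 = 456.9205 keV

(Intermediate values are shown rounded; full precision is carried through to the final answer.)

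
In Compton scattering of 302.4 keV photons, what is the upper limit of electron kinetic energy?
163.9108 keV

Maximum energy transfer occurs at θ = 180° (backscattering).

Initial photon: E₀ = 302.4 keV → λ₀ = 4.1000 pm

Maximum Compton shift (at 180°):
Δλ_max = 2λ_C = 2 × 2.4263 = 4.8526 pm

Final wavelength:
λ' = 4.1000 + 4.8526 = 8.9526 pm

Minimum photon energy (maximum energy to electron):
E'_min = hc/λ' = 138.4892 keV

Maximum electron kinetic energy:
K_max = E₀ - E'_min = 302.4000 - 138.4892 = 163.9108 keV

(Intermediate values are shown rounded; full precision is carried through to the final answer.)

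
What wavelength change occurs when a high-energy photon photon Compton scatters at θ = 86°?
2.2571 pm

Using the Compton scattering formula:
Δλ = λ_C(1 - cos θ)

where λ_C = h/(m_e·c) ≈ 2.4263 pm is the Compton wavelength of an electron.

For θ = 86°:
cos(86°) = 0.0698
1 - cos(86°) = 0.9302

Δλ = 2.4263 × 0.9302
Δλ = 2.2571 pm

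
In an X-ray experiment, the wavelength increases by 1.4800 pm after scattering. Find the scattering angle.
67.04°

From the Compton formula Δλ = λ_C(1 - cos θ), we can solve for θ:

cos θ = 1 - Δλ/λ_C

Given:
- Δλ = 1.4800 pm
- λ_C = h/(m_e·c) ≈ 2.42631024 pm

cos θ = 1 - 1.4800/2.42631024
cos θ = 1 - 0.609980
cos θ = 0.390020

θ = arccos(0.390020)
θ = 67.04°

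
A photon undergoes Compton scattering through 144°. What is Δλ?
4.3892 pm

Using the Compton scattering formula:
Δλ = λ_C(1 - cos θ)

where λ_C = h/(m_e·c) ≈ 2.4263 pm is the Compton wavelength of an electron.

For θ = 144°:
cos(144°) = -0.8090
1 - cos(144°) = 1.8090

Δλ = 2.4263 × 1.8090
Δλ = 4.3892 pm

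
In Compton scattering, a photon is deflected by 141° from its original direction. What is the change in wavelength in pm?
4.3119 pm

Using the Compton scattering formula:
Δλ = λ_C(1 - cos θ)

where λ_C = h/(m_e·c) ≈ 2.4263 pm is the Compton wavelength of an electron.

For θ = 141°:
cos(141°) = -0.7771
1 - cos(141°) = 1.7771

Δλ = 2.4263 × 1.7771
Δλ = 4.3119 pm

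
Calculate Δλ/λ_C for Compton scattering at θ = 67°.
0.6093 λ_C

The Compton shift formula is:
Δλ = λ_C(1 - cos θ)

Dividing both sides by λ_C:
Δλ/λ_C = 1 - cos θ

For θ = 67°:
Δλ/λ_C = 1 - cos(67°)
Δλ/λ_C = 1 - 0.3907
Δλ/λ_C = 0.6093

This means the shift is 0.6093 × λ_C = 1.4783 pm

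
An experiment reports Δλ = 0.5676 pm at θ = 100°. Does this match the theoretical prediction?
No, inconsistent

Calculate the expected shift for θ = 100°:

Δλ_expected = λ_C(1 - cos(100°))
Δλ_expected = 2.4263 × (1 - cos(100°))
Δλ_expected = 2.4263 × 1.1736
Δλ_expected = 2.8476 pm

Given shift: 0.5676 pm
Expected shift: 2.8476 pm
Difference: 2.2800 pm

The values do not match. The given shift corresponds to θ ≈ 40.0°, not 100°.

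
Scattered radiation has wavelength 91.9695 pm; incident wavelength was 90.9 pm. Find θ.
56.00°

First find the wavelength shift:
Δλ = λ' - λ = 91.9695 - 90.9 = 1.0695 pm

Using Δλ = λ_C(1 - cos θ), with λ_C = h/(m_e·c) ≈ 2.42631024 pm:
cos θ = 1 - Δλ/λ_C
cos θ = 1 - 1.0695/2.42631024
cos θ = 0.559207

θ = arccos(0.559207)
θ = 56.00°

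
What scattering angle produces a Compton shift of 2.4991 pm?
91.72°

From the Compton formula Δλ = λ_C(1 - cos θ), we can solve for θ:

cos θ = 1 - Δλ/λ_C

Given:
- Δλ = 2.4991 pm
- λ_C = h/(m_e·c) ≈ 2.42631024 pm

cos θ = 1 - 2.4991/2.42631024
cos θ = 1 - 1.030000
cos θ = -0.030000

θ = arccos(-0.030000)
θ = 91.72°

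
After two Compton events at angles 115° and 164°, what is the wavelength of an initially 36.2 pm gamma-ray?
44.4103 pm

Apply Compton shift twice:

First scattering at θ₁ = 115°:
Δλ₁ = λ_C(1 - cos(115°))
Δλ₁ = 2.4263 × 1.4226
Δλ₁ = 3.4517 pm

After first scattering:
λ₁ = 36.2 + 3.4517 = 39.6517 pm

Second scattering at θ₂ = 164°:
Δλ₂ = λ_C(1 - cos(164°))
Δλ₂ = 2.4263 × 1.9613
Δλ₂ = 4.7586 pm

Final wavelength:
λ₂ = 39.6517 + 4.7586 = 44.4103 pm

Total shift: Δλ_total = 3.4517 + 4.7586 = 8.2103 pm

(Intermediate values are shown rounded; full precision is carried through to the final answer.)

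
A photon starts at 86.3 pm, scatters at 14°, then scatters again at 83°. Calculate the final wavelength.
88.5027 pm

Apply Compton shift twice:

First scattering at θ₁ = 14°:
Δλ₁ = λ_C(1 - cos(14°))
Δλ₁ = 2.4263 × 0.0297
Δλ₁ = 0.0721 pm

After first scattering:
λ₁ = 86.3 + 0.0721 = 86.3721 pm

Second scattering at θ₂ = 83°:
Δλ₂ = λ_C(1 - cos(83°))
Δλ₂ = 2.4263 × 0.8781
Δλ₂ = 2.1306 pm

Final wavelength:
λ₂ = 86.3721 + 2.1306 = 88.5027 pm

Total shift: Δλ_total = 0.0721 + 2.1306 = 2.2027 pm

(Intermediate values are shown rounded; full precision is carried through to the final answer.)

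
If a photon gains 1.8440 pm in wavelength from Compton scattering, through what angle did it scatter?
76.11°

From the Compton formula Δλ = λ_C(1 - cos θ), we can solve for θ:

cos θ = 1 - Δλ/λ_C

Given:
- Δλ = 1.8440 pm
- λ_C = h/(m_e·c) ≈ 2.42631024 pm

cos θ = 1 - 1.8440/2.42631024
cos θ = 1 - 0.760002
cos θ = 0.239998

θ = arccos(0.239998)
θ = 76.11°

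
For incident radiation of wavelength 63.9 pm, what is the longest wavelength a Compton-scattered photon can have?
68.7526 pm (at θ = 180°)

The Compton shift is Δλ = λ_C(1 − cos θ).

Since cos θ ranges from −1 to 1, the factor (1 − cos θ) ranges from 0 to 2; the maximum shift occurs at θ = 180° (backscattering):
Δλ_max = 2λ_C = 2 × 2.4263 pm = 4.8526 pm

Maximum scattered wavelength:
λ'_max = λ₀ + Δλ_max = 63.9 + 4.8526 = 68.7526 pm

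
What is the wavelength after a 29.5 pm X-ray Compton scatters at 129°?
33.4532 pm

Using the Compton scattering formula:
λ' = λ + Δλ = λ + λ_C(1 - cos θ)

Given:
- Initial wavelength λ = 29.5 pm
- Scattering angle θ = 129°
- Compton wavelength λ_C ≈ 2.4263 pm

Calculate the shift:
Δλ = 2.4263 × (1 - cos(129°))
Δλ = 2.4263 × 1.6293
Δλ = 3.9532 pm

Final wavelength:
λ' = 29.5 + 3.9532 = 33.4532 pm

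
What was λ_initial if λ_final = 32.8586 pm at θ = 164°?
28.1000 pm

From λ' = λ + Δλ, we have λ = λ' - Δλ

First calculate the Compton shift:
Δλ = λ_C(1 - cos θ)
Δλ = 2.4263 × (1 - cos(164°))
Δλ = 2.4263 × 1.9613
Δλ = 4.7586 pm

Initial wavelength:
λ = λ' - Δλ
λ = 32.8586 - 4.7586
λ = 28.1000 pm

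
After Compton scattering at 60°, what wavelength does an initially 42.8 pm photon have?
44.0132 pm

Using the Compton formula: λ' = λ + λ_C(1 − cos θ)

For θ = 60°, cos θ = 1/2 (exact) = 0.5000, so:
1 − cos 60° = 1 − (1/2) = 0.5000

Δλ = λ_C × 0.5000 = 2.4263 × 0.5000 = 1.2132 pm

λ' = 42.8 + 1.2132 = 44.0132 pm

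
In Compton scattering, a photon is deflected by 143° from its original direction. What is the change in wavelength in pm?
4.3640 pm

Using the Compton scattering formula:
Δλ = λ_C(1 - cos θ)

where λ_C = h/(m_e·c) ≈ 2.4263 pm is the Compton wavelength of an electron.

For θ = 143°:
cos(143°) = -0.7986
1 - cos(143°) = 1.7986

Δλ = 2.4263 × 1.7986
Δλ = 4.3640 pm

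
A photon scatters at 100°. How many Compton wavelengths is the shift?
1.1736 λ_C

The Compton shift formula is:
Δλ = λ_C(1 - cos θ)

Dividing both sides by λ_C:
Δλ/λ_C = 1 - cos θ

For θ = 100°:
Δλ/λ_C = 1 - cos(100°)
Δλ/λ_C = 1 - -0.1736
Δλ/λ_C = 1.1736

This means the shift is 1.1736 × λ_C = 2.8476 pm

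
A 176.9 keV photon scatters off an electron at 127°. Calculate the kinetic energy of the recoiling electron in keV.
63.1031 keV

By energy conservation: K_e = E_initial - E_final

First find the scattered photon energy:
Initial wavelength: λ = hc/E = 7.0087 pm
Compton shift: Δλ = λ_C(1 - cos(127°)) = 3.8865 pm
Final wavelength: λ' = 7.0087 + 3.8865 = 10.8952 pm
Final photon energy: E' = hc/λ' = 113.7969 keV

Electron kinetic energy:
K_e = E - E' = 176.9000 - 113.7969 = 63.1031 keV

(Intermediate values are shown rounded; full precision is carried through to the final answer.)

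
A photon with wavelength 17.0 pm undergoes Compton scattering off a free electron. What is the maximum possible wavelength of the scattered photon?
21.8526 pm (at θ = 180°)

The Compton shift is Δλ = λ_C(1 − cos θ).

Since cos θ ranges from −1 to 1, the factor (1 − cos θ) ranges from 0 to 2; the maximum shift occurs at θ = 180° (backscattering):
Δλ_max = 2λ_C = 2 × 2.4263 pm = 4.8526 pm

Maximum scattered wavelength:
λ'_max = λ₀ + Δλ_max = 17.0 + 4.8526 = 21.8526 pm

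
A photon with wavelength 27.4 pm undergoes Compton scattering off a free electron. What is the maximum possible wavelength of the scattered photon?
32.2526 pm (at θ = 180°)

The Compton shift is Δλ = λ_C(1 − cos θ).

Since cos θ ranges from −1 to 1, the factor (1 − cos θ) ranges from 0 to 2; the maximum shift occurs at θ = 180° (backscattering):
Δλ_max = 2λ_C = 2 × 2.4263 pm = 4.8526 pm

Maximum scattered wavelength:
λ'_max = λ₀ + Δλ_max = 27.4 + 4.8526 = 32.2526 pm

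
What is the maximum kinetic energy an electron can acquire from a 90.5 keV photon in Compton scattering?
23.6713 keV

Maximum energy transfer occurs at θ = 180° (backscattering).

Initial photon: E₀ = 90.5 keV → λ₀ = 13.6999 pm

Maximum Compton shift (at 180°):
Δλ_max = 2λ_C = 2 × 2.4263 = 4.8526 pm

Final wavelength:
λ' = 13.6999 + 4.8526 = 18.5525 pm

Minimum photon energy (maximum energy to electron):
E'_min = hc/λ' = 66.8287 keV

Maximum electron kinetic energy:
K_max = E₀ - E'_min = 90.5000 - 66.8287 = 23.6713 keV

(Intermediate values are shown rounded; full precision is carried through to the final answer.)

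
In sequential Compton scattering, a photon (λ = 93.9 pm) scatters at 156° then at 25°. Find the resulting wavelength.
98.7702 pm

Apply Compton shift twice:

First scattering at θ₁ = 156°:
Δλ₁ = λ_C(1 - cos(156°))
Δλ₁ = 2.4263 × 1.9135
Δλ₁ = 4.6429 pm

After first scattering:
λ₁ = 93.9 + 4.6429 = 98.5429 pm

Second scattering at θ₂ = 25°:
Δλ₂ = λ_C(1 - cos(25°))
Δλ₂ = 2.4263 × 0.0937
Δλ₂ = 0.2273 pm

Final wavelength:
λ₂ = 98.5429 + 0.2273 = 98.7702 pm

Total shift: Δλ_total = 4.6429 + 0.2273 = 4.8702 pm

(Intermediate values are shown rounded; full precision is carried through to the final answer.)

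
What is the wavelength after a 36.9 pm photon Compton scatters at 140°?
41.1850 pm

Using the Compton scattering formula:
λ' = λ + Δλ = λ + λ_C(1 - cos θ)

Given:
- Initial wavelength λ = 36.9 pm
- Scattering angle θ = 140°
- Compton wavelength λ_C ≈ 2.4263 pm

Calculate the shift:
Δλ = 2.4263 × (1 - cos(140°))
Δλ = 2.4263 × 1.7660
Δλ = 4.2850 pm

Final wavelength:
λ' = 36.9 + 4.2850 = 41.1850 pm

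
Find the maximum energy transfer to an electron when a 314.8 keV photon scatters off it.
173.7667 keV

Maximum energy transfer occurs at θ = 180° (backscattering).

Initial photon: E₀ = 314.8 keV → λ₀ = 3.9385 pm

Maximum Compton shift (at 180°):
Δλ_max = 2λ_C = 2 × 2.4263 = 4.8526 pm

Final wavelength:
λ' = 3.9385 + 4.8526 = 8.7911 pm

Minimum photon energy (maximum energy to electron):
E'_min = hc/λ' = 141.0333 keV

Maximum electron kinetic energy:
K_max = E₀ - E'_min = 314.8000 - 141.0333 = 173.7667 keV

(Intermediate values are shown rounded; full precision is carried through to the final answer.)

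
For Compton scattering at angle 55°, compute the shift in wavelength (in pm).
1.0346 pm

Using the Compton scattering formula:
Δλ = λ_C(1 - cos θ)

where λ_C = h/(m_e·c) ≈ 2.4263 pm is the Compton wavelength of an electron.

For θ = 55°:
cos(55°) = 0.5736
1 - cos(55°) = 0.4264

Δλ = 2.4263 × 0.4264
Δλ = 1.0346 pm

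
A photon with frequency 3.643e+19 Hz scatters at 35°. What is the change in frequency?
1.844e+18 Hz (decrease)

Convert frequency to wavelength (c = 299792458 m/s):
λ₀ = c/f₀ = 299792458/3.643e+19 = 8.2292742e-12 m = 8.2293 pm

Calculate Compton shift:
Δλ = λ_C(1 - cos(35°)) = 0.4388 pm

Final wavelength:
λ' = λ₀ + Δλ = 8.2293 + 0.4388 = 8.6681 pm

Final frequency:
f' = c/λ' = 299792458/8.6680674e-12 = 3.4585848e+19 Hz

Frequency shift (decrease):
Δf = f₀ - f' = 3.643e+19 - 3.4585848e+19 = 1.844e+18 Hz

(Intermediate values are shown rounded; full precision is carried through to the final answer.)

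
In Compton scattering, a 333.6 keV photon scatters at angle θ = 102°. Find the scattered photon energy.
186.5175 keV

First convert energy to wavelength:
λ = hc/E, with hc ≈ 1239.842 keV·pm (i.e. 1239.842 eV·nm)

For E = 333.6 keV = 333600 eV:
λ = 1239.842 keV·pm / 333.6 keV
λ = 3.7166 pm

Calculate the Compton shift:
Δλ = λ_C(1 - cos(102°)) = 2.4263 × 1.2079
Δλ = 2.9308 pm

Final wavelength:
λ' = 3.7166 + 2.9308 = 6.6473 pm

Final energy:
E' = hc/λ' = 1239.842 / 6.6473 = 186.5175 keV

(Intermediate values are shown rounded; full precision is carried through to the final answer.)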